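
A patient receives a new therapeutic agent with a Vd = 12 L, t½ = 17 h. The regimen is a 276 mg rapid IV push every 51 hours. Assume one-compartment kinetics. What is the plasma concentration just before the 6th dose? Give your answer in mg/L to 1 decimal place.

f = (1/2)^(τ/t½) = (1/2)^(51/17) ≈ 0.1250.
C₀ = D/Vd = 276/12 ≈ 23.000 mg/L.
Before the 6th dose, 5 doses have been given. Superposition: Cmin = C₀·(f + f² + … + f^5).
≈ 23.000 × (0.1250 + 0.0156 + 0.0020 + 0.0002 + 0.0000) ≈ 23.000 × 0.1428 ≈ 3.284 mg/L.

3.3 mg/L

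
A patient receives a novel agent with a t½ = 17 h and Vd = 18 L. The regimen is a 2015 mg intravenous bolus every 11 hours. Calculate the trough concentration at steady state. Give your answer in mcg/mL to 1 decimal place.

k = ln2/t½ = ln2/17 ≈ 0.040773 h⁻¹; fraction remaining f = e^(−kτ) = e^(−0.040773×11) ≈ 0.6386.
Each bolus raises the concentration by D/Vd = 2015/18 ≈ 111.944 mcg/mL.
Steady-state trough Cmin,ss = C₀·f/(1−f) ≈ 111.944 × 0.6386/0.3614 ≈ 197.807 mcg/mL.

197.8 mcg/mL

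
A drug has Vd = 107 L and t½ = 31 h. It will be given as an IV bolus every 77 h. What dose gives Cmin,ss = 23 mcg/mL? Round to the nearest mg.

11306 mg

τ/t½ = 77/31 ≈ 2.4839, so f = (1/2)^(77/31) ≈ 0.178764.
Cmin,ss = (D/Vd)·f/(1−f), so D = Cmin,ss·Vd·(1−f)/f.
D = 23 × 107 × (1−f)/f ≈ 23 × 107 × 4.59397 ≈ 11305.76 mg.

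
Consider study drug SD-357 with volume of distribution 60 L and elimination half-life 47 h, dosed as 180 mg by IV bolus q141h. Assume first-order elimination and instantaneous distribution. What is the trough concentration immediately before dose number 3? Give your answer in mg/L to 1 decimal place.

0.4 mg/L

f = (1/2)^(τ/t½) = (1/2)^(141/47) ≈ 0.1250.
C₀ = D/Vd = 180/60 ≈ 3.000 mg/L.
Before the 3rd dose, 2 doses have been given. Superposition: Cmin = C₀·(f + f²).
≈ 3.000 × (0.1250 + 0.0156) ≈ 3.000 × 0.1406 ≈ 0.422 mg/L.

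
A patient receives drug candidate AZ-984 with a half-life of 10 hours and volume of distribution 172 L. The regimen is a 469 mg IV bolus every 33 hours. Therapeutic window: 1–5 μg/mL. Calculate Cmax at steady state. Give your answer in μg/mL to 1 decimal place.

τ/t½ = 33/10 ≈ 3.3, so fraction remaining f = (1/2)^(33/10) ≈ 0.1015.
At steady state, accumulation factor R = 1/(1 − e^(−kτ)) ≈ 1.1130.
Single-dose peak C₀ = D/Vd = 469/172 ≈ 2.727 μg/mL.
Steady-state peak Cmax,ss = C₀·R ≈ 2.727 × 1.1130 ≈ 3.035 μg/mL.
Peak 3.0 μg/mL vs MTC 5 μg/mL: below toxic threshold.

3.0 μg/mL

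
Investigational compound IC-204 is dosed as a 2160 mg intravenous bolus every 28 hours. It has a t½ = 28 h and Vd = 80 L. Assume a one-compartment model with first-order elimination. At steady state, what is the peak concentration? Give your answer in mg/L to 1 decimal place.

54.0 mg/L

The dosing interval is 1 half-life, so f = 2^(−1) = 0.5.
Accumulation ratio R = 1/(1 − f) = 1/0.5 = 2/1.
Single-dose peak C₀ = D/Vd = 2160/80 = 27 mg/L.
Steady-state peak Cmax,ss = C₀·R = 27 × 2/1 ≈ 54.000 mg/L.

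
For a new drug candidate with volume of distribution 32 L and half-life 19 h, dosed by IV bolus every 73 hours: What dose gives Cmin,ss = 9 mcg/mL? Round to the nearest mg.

τ/t½ = 73/19 ≈ 3.8421, so f = (1/2)^(73/19) ≈ 0.069729.
Cmin,ss = (D/Vd)·f/(1−f), so D = Cmin,ss·Vd·(1−f)/f.
D = 9 × 32 × (1−f)/f ≈ 9 × 32 × 13.34124 ≈ 3842.28 mg.

3842 mg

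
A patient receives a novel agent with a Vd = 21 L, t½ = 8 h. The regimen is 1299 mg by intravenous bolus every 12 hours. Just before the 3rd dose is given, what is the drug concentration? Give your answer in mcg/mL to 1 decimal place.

f = (1/2)^(τ/t½) = (1/2)^(12/8) ≈ 0.3536.
C₀ = D/Vd = 1299/21 ≈ 61.857 mcg/mL.
Before the 3rd dose, 2 doses have been given. Superposition: Cmin = C₀·(f + f²).
≈ 61.857 × (0.3536 + 0.1250) ≈ 61.857 × 0.4786 ≈ 29.605 mcg/mL.

29.6 mcg/mL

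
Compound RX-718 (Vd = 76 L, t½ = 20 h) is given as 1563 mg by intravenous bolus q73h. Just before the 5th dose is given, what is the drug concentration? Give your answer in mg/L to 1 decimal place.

f = (1/2)^(τ/t½) = (1/2)^(73/20) ≈ 0.0797.
C₀ = D/Vd = 1563/76 ≈ 20.566 mg/L.
Before the 5th dose, 4 doses have been given. Superposition: Cmin = C₀·(f + f² + … + f^4).
≈ 20.566 × (0.0797 + 0.0064 + 0.0005 + 0.0000) ≈ 20.566 × 0.0866 ≈ 1.781 mg/L.

1.8 mg/L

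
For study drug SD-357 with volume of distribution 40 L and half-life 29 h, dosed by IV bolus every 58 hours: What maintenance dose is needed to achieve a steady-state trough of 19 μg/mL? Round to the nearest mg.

τ/t½ = 58/29 ≈ 2, so f = (1/2)^(58/29) ≈ 0.250000.
Cmin,ss = (D/Vd)·f/(1−f), so D = Cmin,ss·Vd·(1−f)/f.
D = 19 × 40 × (1−f)/f ≈ 19 × 40 × 3.00000 ≈ 2280.00 mg.

2280 mg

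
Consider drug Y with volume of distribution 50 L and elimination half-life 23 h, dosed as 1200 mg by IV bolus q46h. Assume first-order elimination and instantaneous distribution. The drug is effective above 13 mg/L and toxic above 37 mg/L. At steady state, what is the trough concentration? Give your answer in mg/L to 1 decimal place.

8.0 mg/L

τ = 46 h = 2 half-lives, so f = (1/2)^2 = 0.25.
Accumulation ratio R = 1/(1 − f) = 1/0.75 = 4/3.
Single-dose peak C₀ = D/Vd = 1200/50 = 24 mg/L.
Steady-state peak Cmax,ss = C₀·R = 24 × 4/3 ≈ 32.000 mg/L.
Steady-state trough Cmin,ss = Cmax,ss·f ≈ 32.000 × 0.25 ≈ 8.000 mg/L.
Trough 8.0 mg/L vs MEC 13 mg/L: subtherapeutic.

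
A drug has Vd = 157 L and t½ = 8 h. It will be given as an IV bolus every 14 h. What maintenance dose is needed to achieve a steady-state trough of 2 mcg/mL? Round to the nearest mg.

742 mg

τ/t½ = 14/8 ≈ 1.75, so f = (1/2)^(14/8) ≈ 0.297302.
Cmin,ss = (D/Vd)·f/(1−f), so D = Cmin,ss·Vd·(1−f)/f.
D = 2 × 157 × (1−f)/f ≈ 2 × 157 × 2.36358 ≈ 742.16 mg.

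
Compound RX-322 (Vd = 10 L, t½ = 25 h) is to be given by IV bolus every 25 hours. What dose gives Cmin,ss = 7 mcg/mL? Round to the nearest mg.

τ/t½ = 25/25 ≈ 1, so f = (1/2)^(25/25) ≈ 0.500000.
Cmin,ss = (D/Vd)·f/(1−f), so D = Cmin,ss·Vd·(1−f)/f.
D = 7 × 10 × (1−f)/f ≈ 7 × 10 × 1.00000 ≈ 70.00 mg.

70 mg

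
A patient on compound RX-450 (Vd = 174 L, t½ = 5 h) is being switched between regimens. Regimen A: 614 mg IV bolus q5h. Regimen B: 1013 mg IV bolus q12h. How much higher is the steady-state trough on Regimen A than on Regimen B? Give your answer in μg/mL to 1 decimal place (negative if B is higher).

2.2 μg/mL

Regimen A: f = (1/2)^(5/5) ≈ 0.5000; Cmin,ss = (614/174)·f/(1−f) ≈ 3.529 μg/mL.
Regimen B: f = (1/2)^(12/5) ≈ 0.1895; Cmin,ss = (1013/174)·f/(1−f) ≈ 1.361 μg/mL.
Difference ≈ 3.529 − 1.361 ≈ 2.168 μg/mL.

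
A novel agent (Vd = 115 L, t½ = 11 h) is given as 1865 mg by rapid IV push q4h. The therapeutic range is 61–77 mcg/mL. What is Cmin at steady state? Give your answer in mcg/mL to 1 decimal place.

56.6 mcg/mL

τ/t½ = 4/11 ≈ 0.36364, so fraction remaining f = (1/2)^(4/11) ≈ 0.7772.
Single-dose peak C₀ = D/Vd = 1865/115 ≈ 16.217 mcg/mL.
Steady-state trough Cmin,ss = C₀·f/(1−f) ≈ 16.217 × 0.7772/0.2228 ≈ 56.570 mcg/mL.
Trough 56.6 mcg/mL vs MEC 61 mcg/mL: subtherapeutic.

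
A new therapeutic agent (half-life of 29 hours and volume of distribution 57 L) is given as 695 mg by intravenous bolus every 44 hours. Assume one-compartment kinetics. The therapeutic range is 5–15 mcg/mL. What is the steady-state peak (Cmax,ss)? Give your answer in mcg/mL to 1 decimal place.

τ/t½ = 44/29 ≈ 1.5172, so fraction remaining f = (1/2)^(44/29) ≈ 0.3494.
At steady state, accumulation factor R = 1/(1 − e^(−kτ)) ≈ 1.5370.
Single-dose peak C₀ = D/Vd = 695/57 ≈ 12.193 mcg/mL.
Cmax,ss = C₀/(1 − f) ≈ 12.193/0.6506 ≈ 18.741 mcg/mL.
Peak 18.7 mcg/mL vs MTC 15 mcg/mL: exceeds toxic threshold.

18.7 mcg/mL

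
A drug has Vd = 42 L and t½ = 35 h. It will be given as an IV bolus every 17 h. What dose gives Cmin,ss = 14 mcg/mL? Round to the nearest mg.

235 mg

τ/t½ = 17/35 ≈ 0.48571, so f = (1/2)^(17/35) ≈ 0.714143.
Cmin,ss = (D/Vd)·f/(1−f), so D = Cmin,ss·Vd·(1−f)/f.
D = 14 × 42 × (1−f)/f ≈ 14 × 42 × 0.40028 ≈ 235.36 mg.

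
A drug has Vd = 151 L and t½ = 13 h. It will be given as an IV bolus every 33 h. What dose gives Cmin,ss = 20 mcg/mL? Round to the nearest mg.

14525 mg

τ/t½ = 33/13 ≈ 2.5385, so f = (1/2)^(33/13) ≈ 0.172126.
Cmin,ss = (D/Vd)·f/(1−f), so D = Cmin,ss·Vd·(1−f)/f.
D = 20 × 151 × (1−f)/f ≈ 20 × 151 × 4.80970 ≈ 14525.29 mg.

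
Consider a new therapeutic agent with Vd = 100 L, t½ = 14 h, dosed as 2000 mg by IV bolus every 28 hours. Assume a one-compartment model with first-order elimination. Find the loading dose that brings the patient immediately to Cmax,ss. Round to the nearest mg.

f = (1/2)^(28/14) ≈ 0.250000; accumulation ratio R = 1/(1−f) ≈ 1.33333.
Loading dose to hit Cmax,ss on first dose: D_load = D_maint·R ≈ 2000 × 1.33333 ≈ 2666.66 mg.

2667 mg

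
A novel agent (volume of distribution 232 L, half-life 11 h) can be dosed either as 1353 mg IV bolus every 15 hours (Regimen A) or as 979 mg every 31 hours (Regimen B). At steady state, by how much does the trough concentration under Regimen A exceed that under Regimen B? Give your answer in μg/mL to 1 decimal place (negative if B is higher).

3.0 μg/mL

Regimen A: f = (1/2)^(15/11) ≈ 0.3886; Cmin,ss = (1353/232)·f/(1−f) ≈ 3.707 μg/mL.
Regimen B: f = (1/2)^(31/11) ≈ 0.1418; Cmin,ss = (979/232)·f/(1−f) ≈ 0.697 μg/mL.
Difference ≈ 3.707 − 0.697 ≈ 3.010 μg/mL.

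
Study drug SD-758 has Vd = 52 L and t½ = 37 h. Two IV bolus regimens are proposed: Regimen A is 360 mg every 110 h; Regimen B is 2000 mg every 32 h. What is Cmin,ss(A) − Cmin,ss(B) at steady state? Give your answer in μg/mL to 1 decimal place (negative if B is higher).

Regimen A: f = (1/2)^(110/37) ≈ 0.1274; Cmin,ss = (360/52)·f/(1−f) ≈ 1.011 μg/mL.
Regimen B: f = (1/2)^(32/37) ≈ 0.5491; Cmin,ss = (2000/52)·f/(1−f) ≈ 46.838 μg/mL.
Difference ≈ 1.011 − 46.838 ≈ -45.827 μg/mL.

-45.8 μg/mL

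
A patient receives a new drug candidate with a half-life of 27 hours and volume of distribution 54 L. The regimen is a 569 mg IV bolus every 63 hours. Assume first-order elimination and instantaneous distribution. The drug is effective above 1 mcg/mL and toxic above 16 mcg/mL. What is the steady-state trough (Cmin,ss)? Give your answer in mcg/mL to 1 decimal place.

2.6 mcg/mL

k = ln2/t½ = ln2/27 ≈ 0.025672 h⁻¹; fraction remaining f = e^(−kτ) = e^(−0.025672×63) ≈ 0.1984.
At steady state, accumulation factor R = 1/(1 − e^(−kτ)) ≈ 1.2475.
Single-dose peak C₀ = D/Vd = 569/54 ≈ 10.537 mcg/mL.
Steady-state peak Cmax,ss = C₀·R ≈ 10.537 × 1.2475 ≈ 13.145 mcg/mL.
One interval later, Cmin,ss = Cmax,ss·e^(−kτ) ≈ 13.145 × 0.1984 ≈ 2.608 mcg/mL.
Trough 2.6 mcg/mL vs MEC 1 mcg/mL: adequate.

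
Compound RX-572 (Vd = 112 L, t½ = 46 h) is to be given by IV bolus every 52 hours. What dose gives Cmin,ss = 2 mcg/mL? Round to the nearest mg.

266 mg

τ/t½ = 52/46 ≈ 1.1304, so f = (1/2)^(52/46) ≈ 0.456778.
Cmin,ss = (D/Vd)·f/(1−f), so D = Cmin,ss·Vd·(1−f)/f.
D = 2 × 112 × (1−f)/f ≈ 2 × 112 × 1.18925 ≈ 266.39 mg.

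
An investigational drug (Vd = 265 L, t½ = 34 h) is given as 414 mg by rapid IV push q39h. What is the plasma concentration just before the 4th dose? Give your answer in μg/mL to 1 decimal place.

f = (1/2)^(τ/t½) = (1/2)^(39/34) ≈ 0.4515.
C₀ = D/Vd = 414/265 ≈ 1.562 μg/mL.
Before the 4th dose, 3 doses have been given. Superposition: Cmin = C₀·(f + f² + … + f^3).
≈ 1.562 × (0.4515 + 0.2039 + 0.0920) ≈ 1.562 × 0.7474 ≈ 1.167 μg/mL.

1.2 μg/mL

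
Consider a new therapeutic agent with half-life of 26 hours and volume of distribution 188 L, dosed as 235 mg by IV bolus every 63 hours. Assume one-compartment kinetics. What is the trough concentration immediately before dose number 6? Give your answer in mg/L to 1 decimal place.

f = (1/2)^(τ/t½) = (1/2)^(63/26) ≈ 0.1865.
C₀ = D/Vd = 235/188 ≈ 1.250 mg/L.
Before the 6th dose, 5 doses have been given. Superposition: Cmin = C₀·(f + f² + … + f^5).
≈ 1.250 × (0.1865 + 0.0348 + 0.0065 + 0.0012 + 0.0002) ≈ 1.250 × 0.2292 ≈ 0.286 mg/L.

0.3 mg/L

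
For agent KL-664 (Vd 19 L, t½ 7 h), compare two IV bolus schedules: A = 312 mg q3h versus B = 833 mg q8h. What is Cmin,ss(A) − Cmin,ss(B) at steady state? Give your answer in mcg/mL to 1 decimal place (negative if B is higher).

11.2 mcg/mL

Regimen A: f = (1/2)^(3/7) ≈ 0.7430; Cmin,ss = (312/19)·f/(1−f) ≈ 47.474 mcg/mL.
Regimen B: f = (1/2)^(8/7) ≈ 0.4529; Cmin,ss = (833/19)·f/(1−f) ≈ 36.293 mcg/mL.
Difference ≈ 47.474 − 36.293 ≈ 11.181 mcg/mL.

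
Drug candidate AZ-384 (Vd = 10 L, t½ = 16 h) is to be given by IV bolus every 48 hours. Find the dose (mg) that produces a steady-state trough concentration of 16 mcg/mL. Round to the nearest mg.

1120 mg

τ/t½ = 48/16 ≈ 3, so f = (1/2)^(48/16) ≈ 0.125000.
Cmin,ss = (D/Vd)·f/(1−f), so D = Cmin,ss·Vd·(1−f)/f.
D = 16 × 10 × (1−f)/f ≈ 16 × 10 × 7.00000 ≈ 1120.00 mg.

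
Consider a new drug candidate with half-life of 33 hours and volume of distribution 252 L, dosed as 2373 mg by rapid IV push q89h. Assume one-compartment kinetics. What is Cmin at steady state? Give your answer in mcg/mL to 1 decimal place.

τ/t½ = 89/33 ≈ 2.697, so fraction remaining f = (1/2)^(89/33) ≈ 0.1542.
Accumulation ratio R = 1/(1 − f) ≈ 1/0.8458 ≈ 1.1823.
Each bolus raises the concentration by D/Vd = 2373/252 ≈ 9.417 mcg/mL.
Cmax,ss = C₀/(1 − f) ≈ 9.417/0.8458 ≈ 11.134 mcg/mL.
Steady-state trough Cmin,ss = Cmax,ss·f ≈ 11.134 × 0.1542 ≈ 1.717 mcg/mL.

1.7 mcg/mL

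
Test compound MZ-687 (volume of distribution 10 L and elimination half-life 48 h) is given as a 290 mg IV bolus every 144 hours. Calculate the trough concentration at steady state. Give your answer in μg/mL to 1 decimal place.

4.1 μg/mL

The dosing interval is 3 half-lives, so f = 2^(−3) = 0.125.
At steady state, R = 1/(1 − 0.125) = 8/7.
Single-dose peak C₀ = D/Vd = 290/10 = 29 μg/mL.
Steady-state peak Cmax,ss = C₀·R = 29 × 8/7 ≈ 33.143 μg/mL.
Steady-state trough Cmin,ss = Cmax,ss·f ≈ 33.143 × 0.125 ≈ 4.143 μg/mL.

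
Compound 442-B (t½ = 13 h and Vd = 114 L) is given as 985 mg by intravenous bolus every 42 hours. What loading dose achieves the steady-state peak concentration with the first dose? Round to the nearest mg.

f = (1/2)^(42/13) ≈ 0.106523; accumulation ratio R = 1/(1−f) ≈ 1.11922.
Loading dose to hit Cmax,ss on first dose: D_load = D_maint·R ≈ 985 × 1.11922 ≈ 1102.43 mg.

1102 mg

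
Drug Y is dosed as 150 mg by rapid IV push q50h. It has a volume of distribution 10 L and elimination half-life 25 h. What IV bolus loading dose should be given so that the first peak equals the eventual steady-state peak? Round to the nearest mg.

200 mg

f = (1/2)^(50/25) ≈ 0.250000; accumulation ratio R = 1/(1−f) ≈ 1.33333.
Loading dose to hit Cmax,ss on first dose: D_load = D_maint·R ≈ 150 × 1.33333 ≈ 200.00 mg.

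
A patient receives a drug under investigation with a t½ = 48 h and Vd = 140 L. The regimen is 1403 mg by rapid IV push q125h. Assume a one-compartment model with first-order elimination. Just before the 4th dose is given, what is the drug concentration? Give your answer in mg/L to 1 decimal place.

f = (1/2)^(τ/t½) = (1/2)^(125/48) ≈ 0.1645.
C₀ = D/Vd = 1403/140 ≈ 10.021 mg/L.
Before the 4th dose, 3 doses have been given. Superposition: Cmin = C₀·(f + f² + … + f^3).
≈ 10.021 × (0.1645 + 0.0271 + 0.0045) ≈ 10.021 × 0.1961 ≈ 1.965 mg/L.

2.0 mg/L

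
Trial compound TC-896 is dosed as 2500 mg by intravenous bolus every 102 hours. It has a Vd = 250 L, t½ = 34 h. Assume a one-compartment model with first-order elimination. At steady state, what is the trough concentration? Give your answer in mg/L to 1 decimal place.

1.4 mg/L

τ = 102 h = 3 half-lives, so f = (1/2)^3 = 0.125.
At steady state, R = 1/(1 − 0.125) = 8/7.
Single-dose peak C₀ = D/Vd = 2500/250 = 10 mg/L.
Steady-state peak Cmax,ss = C₀·R = 10 × 8/7 ≈ 11.429 mg/L.
Steady-state trough Cmin,ss = Cmax,ss·f ≈ 11.429 × 0.125 ≈ 1.429 mg/L.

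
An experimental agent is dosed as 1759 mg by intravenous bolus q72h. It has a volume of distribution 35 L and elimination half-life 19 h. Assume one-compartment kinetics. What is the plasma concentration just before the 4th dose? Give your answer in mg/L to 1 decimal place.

f = (1/2)^(τ/t½) = (1/2)^(72/19) ≈ 0.0723.
C₀ = D/Vd = 1759/35 ≈ 50.257 mg/L.
Before the 4th dose, 3 doses have been given. Superposition: Cmin = C₀·(f + f² + … + f^3).
≈ 50.257 × (0.0723 + 0.0052 + 0.0004) ≈ 50.257 × 0.0779 ≈ 3.915 mg/L.

3.9 mg/L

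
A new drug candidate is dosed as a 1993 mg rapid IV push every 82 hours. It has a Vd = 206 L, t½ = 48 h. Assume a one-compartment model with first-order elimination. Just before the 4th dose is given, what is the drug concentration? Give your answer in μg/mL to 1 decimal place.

4.1 μg/mL

f = (1/2)^(τ/t½) = (1/2)^(82/48) ≈ 0.3060.
C₀ = D/Vd = 1993/206 ≈ 9.675 μg/mL.
Before the 4th dose, 3 doses have been given. Superposition: Cmin = C₀·(f + f² + … + f^3).
≈ 9.675 × (0.3060 + 0.0936 + 0.0287) ≈ 9.675 × 0.4283 ≈ 4.144 μg/mL.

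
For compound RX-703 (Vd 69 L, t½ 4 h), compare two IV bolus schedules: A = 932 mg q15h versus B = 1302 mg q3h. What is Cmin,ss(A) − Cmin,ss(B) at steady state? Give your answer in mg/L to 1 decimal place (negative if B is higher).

-26.6 mg/L

Regimen A: f = (1/2)^(15/4) ≈ 0.0743; Cmin,ss = (932/69)·f/(1−f) ≈ 1.084 mg/L.
Regimen B: f = (1/2)^(3/4) ≈ 0.5946; Cmin,ss = (1302/69)·f/(1−f) ≈ 27.676 mg/L.
Difference ≈ 1.084 − 27.676 ≈ -26.592 mg/L.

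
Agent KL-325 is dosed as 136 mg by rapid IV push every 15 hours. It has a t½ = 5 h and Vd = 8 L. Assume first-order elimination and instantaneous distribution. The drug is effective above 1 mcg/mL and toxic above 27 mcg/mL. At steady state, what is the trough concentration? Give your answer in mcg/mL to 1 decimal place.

2.4 mcg/mL

The dosing interval is 3 half-lives, so f = 2^(−3) = 0.125.
At steady state, R = 1/(1 − 0.125) = 8/7.
Single-dose peak C₀ = D/Vd = 136/8 = 17 mcg/mL.
Steady-state peak Cmax,ss = C₀·R = 17 × 8/7 ≈ 19.429 mcg/mL.
Steady-state trough Cmin,ss = Cmax,ss·f ≈ 19.429 × 0.125 ≈ 2.429 mcg/mL.
Trough 2.4 mcg/mL vs MEC 1 mcg/mL: adequate.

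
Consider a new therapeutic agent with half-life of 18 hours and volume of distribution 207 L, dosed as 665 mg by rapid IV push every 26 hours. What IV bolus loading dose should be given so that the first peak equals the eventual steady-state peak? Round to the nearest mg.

1051 mg

f = (1/2)^(26/18) ≈ 0.367434; accumulation ratio R = 1/(1−f) ≈ 1.58086.
Loading dose to hit Cmax,ss on first dose: D_load = D_maint·R ≈ 665 × 1.58086 ≈ 1051.27 mg.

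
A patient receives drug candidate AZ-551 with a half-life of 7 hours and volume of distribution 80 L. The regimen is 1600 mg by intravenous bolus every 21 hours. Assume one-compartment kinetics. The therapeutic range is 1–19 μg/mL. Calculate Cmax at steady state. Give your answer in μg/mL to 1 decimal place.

22.9 μg/mL

τ = 21 h = 3 half-lives, so f = (1/2)^3 = 0.125.
At steady state, R = 1/(1 − 0.125) = 8/7.
Single-dose peak C₀ = D/Vd = 1600/80 = 20 μg/mL.
Steady-state peak Cmax,ss = C₀·R = 20 × 8/7 ≈ 22.857 μg/mL.
Peak 22.9 μg/mL vs MTC 19 μg/mL: exceeds toxic threshold.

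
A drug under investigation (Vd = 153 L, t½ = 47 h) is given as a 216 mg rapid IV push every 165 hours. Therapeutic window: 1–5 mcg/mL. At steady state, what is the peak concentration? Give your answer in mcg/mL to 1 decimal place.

k = ln2/t½ = ln2/47 ≈ 0.014748 h⁻¹; fraction remaining f = e^(−kτ) = e^(−0.014748×165) ≈ 0.0877.
At steady state, accumulation factor R = 1/(1 − e^(−kτ)) ≈ 1.0961.
Each bolus raises the concentration by D/Vd = 216/153 ≈ 1.412 mcg/mL.
Steady-state peak Cmax,ss = C₀·R ≈ 1.412 × 1.0961 ≈ 1.548 mcg/mL.
Peak 1.5 mcg/mL vs MTC 5 mcg/mL: below toxic threshold.

1.5 mcg/mL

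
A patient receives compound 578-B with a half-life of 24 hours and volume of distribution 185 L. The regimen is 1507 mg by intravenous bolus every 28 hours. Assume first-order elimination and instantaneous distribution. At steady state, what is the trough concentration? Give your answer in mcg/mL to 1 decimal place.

τ/t½ = 28/24 ≈ 1.1667, so fraction remaining f = (1/2)^(28/24) ≈ 0.4454.
Accumulation ratio R = 1/(1 − f) ≈ 1/0.5546 ≈ 1.8031.
Each bolus raises the concentration by D/Vd = 1507/185 ≈ 8.146 mcg/mL.
Steady-state peak Cmax,ss = C₀·R ≈ 8.146 × 1.8031 ≈ 14.688 mcg/mL.
Steady-state trough Cmin,ss = Cmax,ss·f ≈ 14.688 × 0.4454 ≈ 6.542 mcg/mL.

6.5 mcg/mL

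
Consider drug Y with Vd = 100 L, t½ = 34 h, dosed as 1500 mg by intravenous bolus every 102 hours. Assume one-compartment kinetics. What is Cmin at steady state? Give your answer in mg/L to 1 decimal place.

The dosing interval is 3 half-lives, so f = 2^(−3) = 0.125.
Accumulation ratio R = 1/(1 − f) = 1/0.875 = 8/7.
Single-dose peak C₀ = D/Vd = 1500/100 = 15 mg/L.
Steady-state peak Cmax,ss = C₀·R = 15 × 8/7 ≈ 17.143 mg/L.
Steady-state trough Cmin,ss = Cmax,ss·f ≈ 17.143 × 0.125 ≈ 2.143 mg/L.

2.1 mg/L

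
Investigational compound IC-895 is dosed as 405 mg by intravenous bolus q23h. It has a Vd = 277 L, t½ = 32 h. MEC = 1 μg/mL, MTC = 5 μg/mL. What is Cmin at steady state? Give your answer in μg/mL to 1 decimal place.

Over one 23-h interval, 23/32 ≈ 0.71875 half-lives elapse, leaving f ≈ 0.6076 of each dose.
At steady state, accumulation factor R = 1/(1 − e^(−kτ)) ≈ 2.5484.
Each bolus raises the concentration by D/Vd = 405/277 ≈ 1.462 μg/mL.
Steady-state peak Cmax,ss = C₀·R ≈ 1.462 × 2.5484 ≈ 3.726 μg/mL.
Steady-state trough Cmin,ss = Cmax,ss·f ≈ 3.726 × 0.6076 ≈ 2.264 μg/mL.
Trough 2.3 μg/mL vs MEC 1 μg/mL: adequate.

2.3 μg/mL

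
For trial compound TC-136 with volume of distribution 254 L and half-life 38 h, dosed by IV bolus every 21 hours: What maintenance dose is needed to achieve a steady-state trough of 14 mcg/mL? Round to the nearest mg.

τ/t½ = 21/38 ≈ 0.55263, so f = (1/2)^(21/38) ≈ 0.681775.
Cmin,ss = (D/Vd)·f/(1−f), so D = Cmin,ss·Vd·(1−f)/f.
D = 14 × 254 × (1−f)/f ≈ 14 × 254 × 0.46676 ≈ 1659.80 mg.

1660 mg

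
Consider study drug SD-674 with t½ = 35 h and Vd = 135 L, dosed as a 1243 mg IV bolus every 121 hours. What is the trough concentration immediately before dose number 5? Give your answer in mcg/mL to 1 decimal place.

0.9 mcg/mL

f = (1/2)^(τ/t½) = (1/2)^(121/35) ≈ 0.0911.
C₀ = D/Vd = 1243/135 ≈ 9.207 mcg/mL.
Before the 5th dose, 4 doses have been given. Superposition: Cmin = C₀·(f + f² + … + f^4).
≈ 9.207 × (0.0911 + 0.0083 + 0.0008 + 0.0001) ≈ 9.207 × 0.1003 ≈ 0.923 mcg/mL.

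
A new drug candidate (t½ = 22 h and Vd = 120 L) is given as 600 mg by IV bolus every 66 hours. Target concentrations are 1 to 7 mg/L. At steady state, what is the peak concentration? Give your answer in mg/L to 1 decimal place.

The dosing interval is 3 half-lives, so f = 2^(−3) = 0.125.
At steady state, R = 1/(1 − 0.125) = 8/7.
Single-dose peak C₀ = D/Vd = 600/120 = 5 mg/L.
Steady-state peak Cmax,ss = C₀·R = 5 × 8/7 ≈ 5.714 mg/L.
Peak 5.7 mg/L vs MTC 7 mg/L: below toxic threshold.

5.7 mg/L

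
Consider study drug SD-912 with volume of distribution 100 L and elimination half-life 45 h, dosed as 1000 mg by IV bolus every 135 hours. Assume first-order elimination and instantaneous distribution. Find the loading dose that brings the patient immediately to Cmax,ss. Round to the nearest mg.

f = (1/2)^(135/45) ≈ 0.125000; accumulation ratio R = 1/(1−f) ≈ 1.14286.
Loading dose to hit Cmax,ss on first dose: D_load = D_maint·R ≈ 1000 × 1.14286 ≈ 1142.86 mg.

1143 mg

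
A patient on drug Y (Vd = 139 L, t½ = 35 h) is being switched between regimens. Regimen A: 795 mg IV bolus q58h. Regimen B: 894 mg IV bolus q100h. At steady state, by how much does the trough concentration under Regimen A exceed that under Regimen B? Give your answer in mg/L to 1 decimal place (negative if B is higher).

1.6 mg/L

Regimen A: f = (1/2)^(58/35) ≈ 0.3171; Cmin,ss = (795/139)·f/(1−f) ≈ 2.656 mg/L.
Regimen B: f = (1/2)^(100/35) ≈ 0.1380; Cmin,ss = (894/139)·f/(1−f) ≈ 1.030 mg/L.
Difference ≈ 2.656 − 1.030 ≈ 1.626 mg/L.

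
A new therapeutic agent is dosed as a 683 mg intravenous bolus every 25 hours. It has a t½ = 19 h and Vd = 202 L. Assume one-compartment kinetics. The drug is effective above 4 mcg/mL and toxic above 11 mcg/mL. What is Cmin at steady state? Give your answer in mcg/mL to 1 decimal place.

k = ln2/t½ = ln2/19 ≈ 0.036481 h⁻¹; fraction remaining f = e^(−kτ) = e^(−0.036481×25) ≈ 0.4017.
Accumulation ratio R = 1/(1 − f) ≈ 1/0.5983 ≈ 1.6714.
Single-dose peak C₀ = D/Vd = 683/202 ≈ 3.381 mcg/mL.
Cmax,ss = C₀/(1 − f) ≈ 3.381/0.5983 ≈ 5.651 mcg/mL.
One interval later, Cmin,ss = Cmax,ss·e^(−kτ) ≈ 5.651 × 0.4017 ≈ 2.270 mcg/mL.
Trough 2.3 mcg/mL vs MEC 4 mcg/mL: subtherapeutic.

2.3 mcg/mL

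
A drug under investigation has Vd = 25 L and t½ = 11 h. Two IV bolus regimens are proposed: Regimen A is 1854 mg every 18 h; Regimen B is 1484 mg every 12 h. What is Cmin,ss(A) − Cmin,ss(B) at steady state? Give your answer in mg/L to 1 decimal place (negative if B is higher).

-17.4 mg/L

Regimen A: f = (1/2)^(18/11) ≈ 0.3217; Cmin,ss = (1854/25)·f/(1−f) ≈ 35.172 mg/L.
Regimen B: f = (1/2)^(12/11) ≈ 0.4695; Cmin,ss = (1484/25)·f/(1−f) ≈ 52.534 mg/L.
Difference ≈ 35.172 − 52.534 ≈ -17.362 mg/L.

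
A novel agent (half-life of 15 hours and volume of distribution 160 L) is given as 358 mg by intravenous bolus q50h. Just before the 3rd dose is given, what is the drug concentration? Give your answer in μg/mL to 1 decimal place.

f = (1/2)^(τ/t½) = (1/2)^(50/15) ≈ 0.0992.
C₀ = D/Vd = 358/160 ≈ 2.237 μg/mL.
Before the 3rd dose, 2 doses have been given. Superposition: Cmin = C₀·(f + f²).
≈ 2.237 × (0.0992 + 0.0098) ≈ 2.237 × 0.1090 ≈ 0.244 μg/mL.

0.2 μg/mL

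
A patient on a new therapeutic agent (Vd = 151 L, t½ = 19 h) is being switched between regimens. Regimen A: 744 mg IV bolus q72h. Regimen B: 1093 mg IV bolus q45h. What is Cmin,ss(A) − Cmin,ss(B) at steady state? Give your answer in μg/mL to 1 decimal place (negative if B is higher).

-1.4 μg/mL

Regimen A: f = (1/2)^(72/19) ≈ 0.0723; Cmin,ss = (744/151)·f/(1−f) ≈ 0.384 μg/mL.
Regimen B: f = (1/2)^(45/19) ≈ 0.1937; Cmin,ss = (1093/151)·f/(1−f) ≈ 1.739 μg/mL.
Difference ≈ 0.384 − 1.739 ≈ -1.355 μg/mL.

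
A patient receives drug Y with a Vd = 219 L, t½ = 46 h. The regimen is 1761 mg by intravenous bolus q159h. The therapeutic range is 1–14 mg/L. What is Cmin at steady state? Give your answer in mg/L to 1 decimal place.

τ/t½ = 159/46 ≈ 3.4565, so fraction remaining f = (1/2)^(159/46) ≈ 0.0911.
Each bolus raises the concentration by D/Vd = 1761/219 ≈ 8.041 mg/L.
Steady-state trough Cmin,ss = C₀·f/(1−f) ≈ 8.041 × 0.0911/0.9089 ≈ 0.806 mg/L.
Trough 0.8 mg/L vs MEC 1 mg/L: subtherapeutic.

0.8 mg/L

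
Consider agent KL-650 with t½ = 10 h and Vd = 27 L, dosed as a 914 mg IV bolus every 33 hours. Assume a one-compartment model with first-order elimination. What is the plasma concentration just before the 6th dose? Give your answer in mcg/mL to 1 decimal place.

f = (1/2)^(τ/t½) = (1/2)^(33/10) ≈ 0.1015.
C₀ = D/Vd = 914/27 ≈ 33.852 mcg/mL.
Before the 6th dose, 5 doses have been given. Superposition: Cmin = C₀·(f + f² + … + f^5).
≈ 33.852 × (0.1015 + 0.0103 + 0.0010 + 0.0001 + 0.0000) ≈ 33.852 × 0.1129 ≈ 3.822 mcg/mL.

3.8 mcg/mL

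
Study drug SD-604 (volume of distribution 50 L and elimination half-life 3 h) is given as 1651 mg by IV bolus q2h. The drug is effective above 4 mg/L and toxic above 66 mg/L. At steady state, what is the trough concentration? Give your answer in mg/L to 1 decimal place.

τ/t½ = 2/3 ≈ 0.66667, so fraction remaining f = (1/2)^(2/3) ≈ 0.6300.
Each bolus raises the concentration by D/Vd = 1651/50 ≈ 33.020 mg/L.
Steady-state trough Cmin,ss = C₀·f/(1−f) ≈ 33.020 × 0.6300/0.3700 ≈ 56.223 mg/L.
Trough 56.2 mg/L vs MEC 4 mg/L: adequate.

56.2 mg/L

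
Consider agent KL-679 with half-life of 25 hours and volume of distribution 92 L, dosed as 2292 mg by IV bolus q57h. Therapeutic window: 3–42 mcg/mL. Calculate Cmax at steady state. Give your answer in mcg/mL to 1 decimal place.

Over one 57-h interval, 57/25 ≈ 2.28 half-lives elapse, leaving f ≈ 0.2059 of each dose.
At steady state, accumulation factor R = 1/(1 − e^(−kτ)) ≈ 1.2593.
Each bolus raises the concentration by D/Vd = 2292/92 ≈ 24.913 mcg/mL.
Cmax,ss = C₀/(1 − f) ≈ 24.913/0.7941 ≈ 31.373 mcg/mL.
Peak 31.4 mcg/mL vs MTC 42 mcg/mL: below toxic threshold.

31.4 mcg/mL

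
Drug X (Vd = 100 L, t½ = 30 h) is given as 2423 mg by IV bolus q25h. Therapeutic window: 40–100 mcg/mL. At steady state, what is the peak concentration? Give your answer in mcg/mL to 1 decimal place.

k = ln2/t½ = ln2/30 ≈ 0.023105 h⁻¹; fraction remaining f = e^(−kτ) = e^(−0.023105×25) ≈ 0.5612.
At steady state, accumulation factor R = 1/(1 − e^(−kτ)) ≈ 2.2789.
Single-dose peak C₀ = D/Vd = 2423/100 ≈ 24.230 mcg/mL.
Steady-state peak Cmax,ss = C₀·R ≈ 24.230 × 2.2789 ≈ 55.218 mcg/mL.
Peak 55.2 mcg/mL vs MTC 100 mcg/mL: below toxic threshold.

55.2 mcg/mL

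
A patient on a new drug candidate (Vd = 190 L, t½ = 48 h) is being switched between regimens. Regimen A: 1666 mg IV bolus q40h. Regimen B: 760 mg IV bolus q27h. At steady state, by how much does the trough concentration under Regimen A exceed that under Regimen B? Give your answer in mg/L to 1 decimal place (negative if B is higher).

Regimen A: f = (1/2)^(40/48) ≈ 0.5612; Cmin,ss = (1666/190)·f/(1−f) ≈ 11.214 mg/L.
Regimen B: f = (1/2)^(27/48) ≈ 0.6771; Cmin,ss = (760/190)·f/(1−f) ≈ 8.388 mg/L.
Difference ≈ 11.214 − 8.388 ≈ 2.826 mg/L.

2.8 mg/L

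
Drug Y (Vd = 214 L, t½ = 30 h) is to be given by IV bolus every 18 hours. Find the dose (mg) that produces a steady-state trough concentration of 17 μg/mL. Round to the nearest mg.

τ/t½ = 18/30 ≈ 0.6, so f = (1/2)^(18/30) ≈ 0.659754.
Cmin,ss = (D/Vd)·f/(1−f), so D = Cmin,ss·Vd·(1−f)/f.
D = 17 × 214 × (1−f)/f ≈ 17 × 214 × 0.51572 ≈ 1876.19 mg.

1876 mg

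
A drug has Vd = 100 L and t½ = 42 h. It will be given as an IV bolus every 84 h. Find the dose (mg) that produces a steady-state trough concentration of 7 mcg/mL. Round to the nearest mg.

τ/t½ = 84/42 ≈ 2, so f = (1/2)^(84/42) ≈ 0.250000.
Cmin,ss = (D/Vd)·f/(1−f), so D = Cmin,ss·Vd·(1−f)/f.
D = 7 × 100 × (1−f)/f ≈ 7 × 100 × 3.00000 ≈ 2100.00 mg.

2100 mg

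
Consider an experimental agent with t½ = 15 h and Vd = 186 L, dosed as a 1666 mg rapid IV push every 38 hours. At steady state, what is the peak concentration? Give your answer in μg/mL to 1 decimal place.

10.8 μg/mL

τ/t½ = 38/15 ≈ 2.5333, so fraction remaining f = (1/2)^(38/15) ≈ 0.1727.
At steady state, accumulation factor R = 1/(1 − e^(−kτ)) ≈ 1.2088.
Single-dose peak C₀ = D/Vd = 1666/186 ≈ 8.957 μg/mL.
Steady-state peak Cmax,ss = C₀·R ≈ 8.957 × 1.2088 ≈ 10.827 μg/mL.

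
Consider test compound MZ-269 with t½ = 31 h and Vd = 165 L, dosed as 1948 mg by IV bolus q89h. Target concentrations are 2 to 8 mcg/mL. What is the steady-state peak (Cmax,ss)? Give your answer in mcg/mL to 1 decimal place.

τ/t½ = 89/31 ≈ 2.871, so fraction remaining f = (1/2)^(89/31) ≈ 0.1367.
At steady state, accumulation factor R = 1/(1 − e^(−kτ)) ≈ 1.1583.
Each bolus raises the concentration by D/Vd = 1948/165 ≈ 11.806 mcg/mL.
Steady-state peak Cmax,ss = C₀·R ≈ 11.806 × 1.1583 ≈ 13.675 mcg/mL.
Peak 13.7 mcg/mL vs MTC 8 mcg/mL: exceeds toxic threshold.

13.7 mcg/mL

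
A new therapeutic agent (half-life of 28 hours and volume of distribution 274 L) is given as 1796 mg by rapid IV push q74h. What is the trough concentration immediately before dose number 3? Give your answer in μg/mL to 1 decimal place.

f = (1/2)^(τ/t½) = (1/2)^(74/28) ≈ 0.1601.
C₀ = D/Vd = 1796/274 ≈ 6.555 μg/mL.
Before the 3rd dose, 2 doses have been given. Superposition: Cmin = C₀·(f + f²).
≈ 6.555 × (0.1601 + 0.0256) ≈ 6.555 × 0.1857 ≈ 1.217 μg/mL.

1.2 μg/mL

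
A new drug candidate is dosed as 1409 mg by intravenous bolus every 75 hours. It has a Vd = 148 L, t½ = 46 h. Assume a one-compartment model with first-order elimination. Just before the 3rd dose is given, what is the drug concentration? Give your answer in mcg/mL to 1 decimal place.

4.1 mcg/mL

f = (1/2)^(τ/t½) = (1/2)^(75/46) ≈ 0.3230.
C₀ = D/Vd = 1409/148 ≈ 9.520 mcg/mL.
Before the 3rd dose, 2 doses have been given. Superposition: Cmin = C₀·(f + f²).
≈ 9.520 × (0.3230 + 0.1043) ≈ 9.520 × 0.4273 ≈ 4.068 mcg/mL.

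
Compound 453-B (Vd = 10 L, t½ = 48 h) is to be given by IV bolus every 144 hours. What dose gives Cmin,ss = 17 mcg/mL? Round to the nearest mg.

1190 mg

τ/t½ = 144/48 ≈ 3, so f = (1/2)^(144/48) ≈ 0.125000.
Cmin,ss = (D/Vd)·f/(1−f), so D = Cmin,ss·Vd·(1−f)/f.
D = 17 × 10 × (1−f)/f ≈ 17 × 10 × 7.00000 ≈ 1190.00 mg.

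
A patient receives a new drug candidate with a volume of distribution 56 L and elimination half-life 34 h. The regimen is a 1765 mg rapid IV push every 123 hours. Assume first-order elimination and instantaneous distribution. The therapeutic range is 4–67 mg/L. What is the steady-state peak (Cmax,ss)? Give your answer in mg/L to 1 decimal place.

34.3 mg/L

k = ln2/t½ = ln2/34 ≈ 0.020387 h⁻¹; fraction remaining f = e^(−kτ) = e^(−0.020387×123) ≈ 0.0815.
At steady state, accumulation factor R = 1/(1 − e^(−kτ)) ≈ 1.0887.
Single-dose peak C₀ = D/Vd = 1765/56 ≈ 31.518 mg/L.
Cmax,ss = C₀/(1 − f) ≈ 31.518/0.9185 ≈ 34.315 mg/L.
Peak 34.3 mg/L vs MTC 67 mg/L: below toxic threshold.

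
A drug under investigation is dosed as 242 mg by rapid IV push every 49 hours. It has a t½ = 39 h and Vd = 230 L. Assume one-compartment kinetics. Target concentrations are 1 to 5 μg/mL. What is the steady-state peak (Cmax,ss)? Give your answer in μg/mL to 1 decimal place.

1.8 μg/mL

Over one 49-h interval, 49/39 ≈ 1.2564 half-lives elapse, leaving f ≈ 0.4186 of each dose.
At steady state, accumulation factor R = 1/(1 − e^(−kτ)) ≈ 1.7200.
Each bolus raises the concentration by D/Vd = 242/230 ≈ 1.052 μg/mL.
Cmax,ss = C₀/(1 − f) ≈ 1.052/0.5814 ≈ 1.809 μg/mL.
Peak 1.8 μg/mL vs MTC 5 μg/mL: below toxic threshold.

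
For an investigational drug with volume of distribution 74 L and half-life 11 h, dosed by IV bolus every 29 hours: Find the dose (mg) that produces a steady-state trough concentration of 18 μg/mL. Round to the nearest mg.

τ/t½ = 29/11 ≈ 2.6364, so f = (1/2)^(29/11) ≈ 0.160833.
Cmin,ss = (D/Vd)·f/(1−f), so D = Cmin,ss·Vd·(1−f)/f.
D = 18 × 74 × (1−f)/f ≈ 18 × 74 × 5.21763 ≈ 6949.88 mg.

6950 mg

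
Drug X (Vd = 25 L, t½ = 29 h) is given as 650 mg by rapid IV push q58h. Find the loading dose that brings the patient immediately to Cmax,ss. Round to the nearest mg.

f = (1/2)^(58/29) ≈ 0.250000; accumulation ratio R = 1/(1−f) ≈ 1.33333.
Loading dose to hit Cmax,ss on first dose: D_load = D_maint·R ≈ 650 × 1.33333 ≈ 866.66 mg.

867 mg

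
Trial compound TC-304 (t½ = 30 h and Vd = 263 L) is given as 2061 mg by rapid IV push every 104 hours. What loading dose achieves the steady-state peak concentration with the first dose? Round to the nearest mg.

f = (1/2)^(104/30) ≈ 0.090454; accumulation ratio R = 1/(1−f) ≈ 1.09945.
Loading dose to hit Cmax,ss on first dose: D_load = D_maint·R ≈ 2061 × 1.09945 ≈ 2265.97 mg.

2266 mg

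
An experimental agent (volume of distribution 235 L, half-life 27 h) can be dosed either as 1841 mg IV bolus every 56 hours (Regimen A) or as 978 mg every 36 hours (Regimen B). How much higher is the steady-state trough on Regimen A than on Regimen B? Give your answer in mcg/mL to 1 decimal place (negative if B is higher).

Regimen A: f = (1/2)^(56/27) ≈ 0.2375; Cmin,ss = (1841/235)·f/(1−f) ≈ 2.440 mcg/mL.
Regimen B: f = (1/2)^(36/27) ≈ 0.3969; Cmin,ss = (978/235)·f/(1−f) ≈ 2.739 mcg/mL.
Difference ≈ 2.440 − 2.739 ≈ -0.299 mcg/mL.

-0.3 mcg/mL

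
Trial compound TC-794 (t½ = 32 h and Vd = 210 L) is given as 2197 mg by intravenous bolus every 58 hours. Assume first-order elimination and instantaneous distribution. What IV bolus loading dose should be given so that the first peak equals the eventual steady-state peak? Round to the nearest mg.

3071 mg

f = (1/2)^(58/32) ≈ 0.284697; accumulation ratio R = 1/(1−f) ≈ 1.39801.
Loading dose to hit Cmax,ss on first dose: D_load = D_maint·R ≈ 2197 × 1.39801 ≈ 3071.43 mg.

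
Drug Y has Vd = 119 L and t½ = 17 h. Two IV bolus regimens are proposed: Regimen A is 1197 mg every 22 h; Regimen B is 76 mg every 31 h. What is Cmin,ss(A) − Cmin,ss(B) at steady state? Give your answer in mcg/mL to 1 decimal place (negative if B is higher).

6.7 mcg/mL

Regimen A: f = (1/2)^(22/17) ≈ 0.4078; Cmin,ss = (1197/119)·f/(1−f) ≈ 6.927 mcg/mL.
Regimen B: f = (1/2)^(31/17) ≈ 0.2825; Cmin,ss = (76/119)·f/(1−f) ≈ 0.251 mcg/mL.
Difference ≈ 6.927 − 0.251 ≈ 6.676 mcg/mL.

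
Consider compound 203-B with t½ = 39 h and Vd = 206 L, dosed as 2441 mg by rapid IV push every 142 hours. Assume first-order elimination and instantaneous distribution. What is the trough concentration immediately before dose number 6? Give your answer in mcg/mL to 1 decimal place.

1.0 mcg/mL

f = (1/2)^(τ/t½) = (1/2)^(142/39) ≈ 0.0802.
C₀ = D/Vd = 2441/206 ≈ 11.850 mcg/mL.
Before the 6th dose, 5 doses have been given. Superposition: Cmin = C₀·(f + f² + … + f^5).
≈ 11.850 × (0.0802 + 0.0064 + 0.0005 + 0.0000 + 0.0000) ≈ 11.850 × 0.0871 ≈ 1.032 mcg/mL.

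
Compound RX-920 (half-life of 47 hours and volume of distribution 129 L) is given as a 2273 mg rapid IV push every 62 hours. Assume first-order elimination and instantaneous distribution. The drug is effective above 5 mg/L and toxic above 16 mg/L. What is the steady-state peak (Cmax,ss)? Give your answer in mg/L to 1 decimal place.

29.4 mg/L

Over one 62-h interval, 62/47 ≈ 1.3191 half-lives elapse, leaving f ≈ 0.4008 of each dose.
Accumulation ratio R = 1/(1 − f) ≈ 1/0.5992 ≈ 1.6689.
Each bolus raises the concentration by D/Vd = 2273/129 ≈ 17.620 mg/L.
Cmax,ss = C₀/(1 − f) ≈ 17.620/0.5992 ≈ 29.406 mg/L.
Peak 29.4 mg/L vs MTC 16 mg/L: exceeds toxic threshold.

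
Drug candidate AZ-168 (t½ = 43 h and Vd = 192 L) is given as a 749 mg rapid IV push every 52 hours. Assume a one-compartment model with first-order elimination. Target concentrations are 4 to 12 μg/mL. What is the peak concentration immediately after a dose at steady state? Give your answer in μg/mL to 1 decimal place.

Over one 52-h interval, 52/43 ≈ 1.2093 half-lives elapse, leaving f ≈ 0.4325 of each dose.
At steady state, accumulation factor R = 1/(1 − e^(−kτ)) ≈ 1.7621.
Each bolus raises the concentration by D/Vd = 749/192 ≈ 3.901 μg/mL.
Cmax,ss = C₀/(1 − f) ≈ 3.901/0.5675 ≈ 6.874 μg/mL.
Peak 6.9 μg/mL vs MTC 12 μg/mL: below toxic threshold.

6.9 μg/mL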